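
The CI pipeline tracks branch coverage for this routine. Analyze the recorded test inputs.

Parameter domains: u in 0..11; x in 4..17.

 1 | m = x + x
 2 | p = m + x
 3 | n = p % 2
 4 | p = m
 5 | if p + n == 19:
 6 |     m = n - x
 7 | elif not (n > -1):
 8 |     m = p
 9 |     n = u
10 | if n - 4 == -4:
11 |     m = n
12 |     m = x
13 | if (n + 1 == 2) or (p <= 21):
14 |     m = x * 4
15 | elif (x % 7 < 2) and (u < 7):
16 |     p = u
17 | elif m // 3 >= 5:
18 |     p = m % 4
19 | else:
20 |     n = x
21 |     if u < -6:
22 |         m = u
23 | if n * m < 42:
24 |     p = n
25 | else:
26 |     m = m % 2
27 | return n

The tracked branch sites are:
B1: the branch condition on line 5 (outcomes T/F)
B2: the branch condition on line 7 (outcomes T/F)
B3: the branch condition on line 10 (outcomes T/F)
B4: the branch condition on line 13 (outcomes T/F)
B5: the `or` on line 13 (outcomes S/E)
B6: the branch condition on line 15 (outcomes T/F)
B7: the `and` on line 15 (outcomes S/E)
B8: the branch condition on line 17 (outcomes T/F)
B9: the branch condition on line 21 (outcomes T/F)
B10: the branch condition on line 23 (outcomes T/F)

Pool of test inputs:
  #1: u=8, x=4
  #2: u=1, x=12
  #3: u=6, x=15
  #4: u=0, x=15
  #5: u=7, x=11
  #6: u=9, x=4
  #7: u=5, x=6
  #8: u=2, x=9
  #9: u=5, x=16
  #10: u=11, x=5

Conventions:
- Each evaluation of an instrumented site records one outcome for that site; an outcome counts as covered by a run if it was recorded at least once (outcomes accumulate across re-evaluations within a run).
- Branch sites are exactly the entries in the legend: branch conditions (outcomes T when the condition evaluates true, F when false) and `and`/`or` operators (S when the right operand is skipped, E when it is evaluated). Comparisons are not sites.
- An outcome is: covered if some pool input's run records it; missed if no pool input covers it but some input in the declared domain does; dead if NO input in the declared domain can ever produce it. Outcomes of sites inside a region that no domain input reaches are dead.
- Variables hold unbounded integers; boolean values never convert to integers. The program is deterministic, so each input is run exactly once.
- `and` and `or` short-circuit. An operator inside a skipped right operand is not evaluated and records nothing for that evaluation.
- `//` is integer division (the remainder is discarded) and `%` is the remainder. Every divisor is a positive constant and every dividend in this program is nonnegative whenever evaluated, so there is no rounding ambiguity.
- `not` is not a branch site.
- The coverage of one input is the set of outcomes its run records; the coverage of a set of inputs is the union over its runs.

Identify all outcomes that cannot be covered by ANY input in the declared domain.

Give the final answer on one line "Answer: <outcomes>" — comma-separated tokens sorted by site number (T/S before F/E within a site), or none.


exhaustive pass over the 168-input domain:
  B2=T: unreachable across the whole domain -> dead
  B9=T: unreachable across the whole domain -> dead
  reachable outcomes have witnesses, e.g. B1=T (e.g. u=0, x=9), B1=F (e.g. u=0, x=4), B2=F (e.g. u=0, x=4), B3=T (e.g. u=0, x=4)
Answer: B2=T, B9=T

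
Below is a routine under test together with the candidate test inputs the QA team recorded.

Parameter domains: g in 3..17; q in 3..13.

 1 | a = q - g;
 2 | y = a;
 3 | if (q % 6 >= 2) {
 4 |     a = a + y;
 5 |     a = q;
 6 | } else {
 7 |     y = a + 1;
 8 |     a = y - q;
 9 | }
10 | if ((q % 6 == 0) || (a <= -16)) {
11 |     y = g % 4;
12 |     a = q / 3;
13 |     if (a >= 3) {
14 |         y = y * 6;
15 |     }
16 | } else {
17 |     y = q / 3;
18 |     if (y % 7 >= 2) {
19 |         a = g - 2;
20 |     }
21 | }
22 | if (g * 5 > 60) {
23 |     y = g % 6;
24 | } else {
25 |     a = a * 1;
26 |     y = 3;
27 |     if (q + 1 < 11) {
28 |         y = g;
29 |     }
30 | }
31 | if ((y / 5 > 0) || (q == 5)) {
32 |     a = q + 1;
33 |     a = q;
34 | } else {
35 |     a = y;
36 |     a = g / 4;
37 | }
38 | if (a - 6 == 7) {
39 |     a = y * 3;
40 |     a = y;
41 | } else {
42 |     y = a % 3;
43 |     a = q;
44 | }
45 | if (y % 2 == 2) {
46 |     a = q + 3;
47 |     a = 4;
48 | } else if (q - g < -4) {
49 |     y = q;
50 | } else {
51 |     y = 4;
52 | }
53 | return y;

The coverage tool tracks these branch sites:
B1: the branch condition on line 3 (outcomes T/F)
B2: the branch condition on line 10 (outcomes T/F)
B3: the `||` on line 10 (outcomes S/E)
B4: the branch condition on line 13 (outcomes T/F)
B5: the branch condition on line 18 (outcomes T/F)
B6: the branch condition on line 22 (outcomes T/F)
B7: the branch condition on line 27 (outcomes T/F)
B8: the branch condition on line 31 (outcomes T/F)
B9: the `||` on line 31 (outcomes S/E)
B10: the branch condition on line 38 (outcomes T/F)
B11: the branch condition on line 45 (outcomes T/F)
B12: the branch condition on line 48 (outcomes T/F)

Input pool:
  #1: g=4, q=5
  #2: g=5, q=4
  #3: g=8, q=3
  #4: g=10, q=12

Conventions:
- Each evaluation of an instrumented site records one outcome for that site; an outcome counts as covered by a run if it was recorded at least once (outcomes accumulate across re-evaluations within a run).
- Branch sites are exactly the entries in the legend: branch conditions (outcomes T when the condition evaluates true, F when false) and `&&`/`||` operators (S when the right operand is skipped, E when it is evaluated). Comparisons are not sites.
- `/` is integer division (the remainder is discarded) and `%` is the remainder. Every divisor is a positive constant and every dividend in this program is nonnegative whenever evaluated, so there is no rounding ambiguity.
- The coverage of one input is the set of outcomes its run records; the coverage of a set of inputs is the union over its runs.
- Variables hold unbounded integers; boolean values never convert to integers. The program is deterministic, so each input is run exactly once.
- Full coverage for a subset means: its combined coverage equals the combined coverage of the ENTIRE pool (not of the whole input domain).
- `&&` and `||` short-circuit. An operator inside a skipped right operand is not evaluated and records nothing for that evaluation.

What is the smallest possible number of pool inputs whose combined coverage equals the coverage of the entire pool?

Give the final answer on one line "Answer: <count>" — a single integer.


#1 (g=4, q=5) -> B1->T, B3->E, B2->F, B5->F, B6->F, B7->T, B9->E, B8->T, B10->F, B11->F, B12->F; covered: B1=T, B2=F, B3=E, B5=F, B6=F, B7=T, B8=T, B9=E, B10=F, B11=F, B12=F
#2 (g=5, q=4) -> B1->T, B3->E, B2->F, B5->F, B6->F, B7->T, B9->S, B8->T, B10->F, B11->F, B12->F; covered: B1=T, B2=F, B3=E, B5=F, B6=F, B7=T, B8=T, B9=S, B10=F, B11=F, B12=F
#3 (g=8, q=3) -> B1->T, B3->E, B2->F, B5->F, B6->F, B7->T, B9->S, B8->T, B10->F, B11->F, B12->T; covered: B1=T, B2=F, B3=E, B5=F, B6=F, B7=T, B8=T, B9=S, B10=F, B11=F, B12=T
#4 (g=10, q=12) -> B1->F, B3->S, B2->T, B4->T, B6->F, B7->F, B9->E, B8->F, B10->F, B11->F, B12->F; covered: B1=F, B2=T, B3=S, B4=T, B6=F, B7=F, B8=F, B9=E, B10=F, B11=F, B12=F
pool-wide coverage (19 outcomes): B1=T, B1=F, B2=T, B2=F, B3=S, B3=E, B4=T, B5=F, B6=F, B7=T, B7=F, B8=T, B8=F, B9=S, B9=E, B10=F, B11=F, B12=T, B12=F
no size-1 subset reaches all 19 outcomes (best union: 11/19)
size 2: inputs {3, 4} cover all 19 outcomes, and no lexicographically smaller subset of this size does
Answer: 2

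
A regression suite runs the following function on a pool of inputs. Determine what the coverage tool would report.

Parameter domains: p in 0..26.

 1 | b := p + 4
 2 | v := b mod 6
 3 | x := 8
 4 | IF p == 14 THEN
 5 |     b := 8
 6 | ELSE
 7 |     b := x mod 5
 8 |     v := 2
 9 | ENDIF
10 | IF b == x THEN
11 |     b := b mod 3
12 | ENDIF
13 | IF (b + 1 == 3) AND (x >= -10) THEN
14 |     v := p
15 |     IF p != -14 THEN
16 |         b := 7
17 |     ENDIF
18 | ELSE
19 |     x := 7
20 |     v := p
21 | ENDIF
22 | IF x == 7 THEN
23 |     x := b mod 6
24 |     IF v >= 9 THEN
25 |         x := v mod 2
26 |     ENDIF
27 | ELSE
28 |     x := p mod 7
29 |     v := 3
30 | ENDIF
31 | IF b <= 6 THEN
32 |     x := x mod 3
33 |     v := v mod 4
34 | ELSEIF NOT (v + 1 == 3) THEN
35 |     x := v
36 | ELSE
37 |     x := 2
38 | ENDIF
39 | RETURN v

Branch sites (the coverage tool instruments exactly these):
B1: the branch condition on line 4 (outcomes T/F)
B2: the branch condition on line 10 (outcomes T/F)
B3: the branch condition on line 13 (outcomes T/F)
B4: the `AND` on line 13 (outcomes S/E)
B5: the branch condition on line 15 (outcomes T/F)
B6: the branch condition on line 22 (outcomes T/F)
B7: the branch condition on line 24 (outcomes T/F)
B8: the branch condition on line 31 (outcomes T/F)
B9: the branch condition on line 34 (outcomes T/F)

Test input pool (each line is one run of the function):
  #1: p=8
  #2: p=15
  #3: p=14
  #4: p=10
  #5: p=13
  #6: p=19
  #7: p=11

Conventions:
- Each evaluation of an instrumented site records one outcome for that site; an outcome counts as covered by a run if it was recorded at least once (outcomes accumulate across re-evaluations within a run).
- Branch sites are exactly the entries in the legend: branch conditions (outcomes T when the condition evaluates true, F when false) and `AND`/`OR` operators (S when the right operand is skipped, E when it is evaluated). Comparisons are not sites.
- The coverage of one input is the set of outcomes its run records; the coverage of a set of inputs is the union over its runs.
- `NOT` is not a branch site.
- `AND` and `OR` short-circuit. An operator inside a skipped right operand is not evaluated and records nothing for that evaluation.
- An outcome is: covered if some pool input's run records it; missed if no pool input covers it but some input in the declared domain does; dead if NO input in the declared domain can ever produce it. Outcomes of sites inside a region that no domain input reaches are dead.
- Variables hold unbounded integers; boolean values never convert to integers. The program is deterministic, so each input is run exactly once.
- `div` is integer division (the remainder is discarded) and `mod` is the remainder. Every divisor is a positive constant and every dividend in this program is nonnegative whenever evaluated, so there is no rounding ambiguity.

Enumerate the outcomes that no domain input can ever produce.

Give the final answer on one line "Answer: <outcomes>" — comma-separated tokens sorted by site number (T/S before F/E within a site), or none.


running all 27 domain inputs and tallying outcomes:
  B5=F: unreachable across the whole domain -> dead
  B9=F: unreachable across the whole domain -> dead
  reachable outcomes have witnesses, e.g. B1=T (e.g. p=14), B1=F (e.g. p=0), B2=T (e.g. p=14), B2=F (e.g. p=0)
Answer: B5=F, B9=F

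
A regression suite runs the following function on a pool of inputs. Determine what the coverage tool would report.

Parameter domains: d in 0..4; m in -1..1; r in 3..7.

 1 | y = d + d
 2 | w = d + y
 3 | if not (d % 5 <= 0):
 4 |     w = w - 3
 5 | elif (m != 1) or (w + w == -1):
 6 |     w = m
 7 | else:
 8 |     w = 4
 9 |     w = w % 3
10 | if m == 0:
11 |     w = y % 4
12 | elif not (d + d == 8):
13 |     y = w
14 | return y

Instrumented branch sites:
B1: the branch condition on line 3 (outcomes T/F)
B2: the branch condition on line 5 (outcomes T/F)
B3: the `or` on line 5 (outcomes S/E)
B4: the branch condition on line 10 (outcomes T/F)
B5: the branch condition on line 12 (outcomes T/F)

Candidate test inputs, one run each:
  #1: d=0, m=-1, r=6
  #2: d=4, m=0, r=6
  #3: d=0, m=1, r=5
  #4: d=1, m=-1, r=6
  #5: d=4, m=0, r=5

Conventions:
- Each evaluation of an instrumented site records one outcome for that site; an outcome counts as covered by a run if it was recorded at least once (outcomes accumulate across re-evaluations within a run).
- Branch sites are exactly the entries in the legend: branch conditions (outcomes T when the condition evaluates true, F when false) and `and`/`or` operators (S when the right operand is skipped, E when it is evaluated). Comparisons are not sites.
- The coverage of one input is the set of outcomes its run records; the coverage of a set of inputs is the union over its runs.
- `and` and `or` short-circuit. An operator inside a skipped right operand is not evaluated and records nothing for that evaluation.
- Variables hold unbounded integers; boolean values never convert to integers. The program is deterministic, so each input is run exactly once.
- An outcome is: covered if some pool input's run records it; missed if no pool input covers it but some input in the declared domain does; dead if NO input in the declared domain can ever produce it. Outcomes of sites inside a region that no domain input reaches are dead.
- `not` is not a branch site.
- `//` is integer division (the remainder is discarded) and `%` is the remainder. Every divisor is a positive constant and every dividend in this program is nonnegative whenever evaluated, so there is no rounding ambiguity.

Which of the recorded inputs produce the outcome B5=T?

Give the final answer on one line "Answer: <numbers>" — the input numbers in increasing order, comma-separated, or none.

input #1 (d=0, m=-1, r=6): covers B5=T
input #2 (d=4, m=0, r=6): misses B5=T
input #3 (d=0, m=1, r=5): covers B5=T
input #4 (d=1, m=-1, r=6): covers B5=T
input #5 (d=4, m=0, r=5): misses B5=T

Answer: 1, 3, 4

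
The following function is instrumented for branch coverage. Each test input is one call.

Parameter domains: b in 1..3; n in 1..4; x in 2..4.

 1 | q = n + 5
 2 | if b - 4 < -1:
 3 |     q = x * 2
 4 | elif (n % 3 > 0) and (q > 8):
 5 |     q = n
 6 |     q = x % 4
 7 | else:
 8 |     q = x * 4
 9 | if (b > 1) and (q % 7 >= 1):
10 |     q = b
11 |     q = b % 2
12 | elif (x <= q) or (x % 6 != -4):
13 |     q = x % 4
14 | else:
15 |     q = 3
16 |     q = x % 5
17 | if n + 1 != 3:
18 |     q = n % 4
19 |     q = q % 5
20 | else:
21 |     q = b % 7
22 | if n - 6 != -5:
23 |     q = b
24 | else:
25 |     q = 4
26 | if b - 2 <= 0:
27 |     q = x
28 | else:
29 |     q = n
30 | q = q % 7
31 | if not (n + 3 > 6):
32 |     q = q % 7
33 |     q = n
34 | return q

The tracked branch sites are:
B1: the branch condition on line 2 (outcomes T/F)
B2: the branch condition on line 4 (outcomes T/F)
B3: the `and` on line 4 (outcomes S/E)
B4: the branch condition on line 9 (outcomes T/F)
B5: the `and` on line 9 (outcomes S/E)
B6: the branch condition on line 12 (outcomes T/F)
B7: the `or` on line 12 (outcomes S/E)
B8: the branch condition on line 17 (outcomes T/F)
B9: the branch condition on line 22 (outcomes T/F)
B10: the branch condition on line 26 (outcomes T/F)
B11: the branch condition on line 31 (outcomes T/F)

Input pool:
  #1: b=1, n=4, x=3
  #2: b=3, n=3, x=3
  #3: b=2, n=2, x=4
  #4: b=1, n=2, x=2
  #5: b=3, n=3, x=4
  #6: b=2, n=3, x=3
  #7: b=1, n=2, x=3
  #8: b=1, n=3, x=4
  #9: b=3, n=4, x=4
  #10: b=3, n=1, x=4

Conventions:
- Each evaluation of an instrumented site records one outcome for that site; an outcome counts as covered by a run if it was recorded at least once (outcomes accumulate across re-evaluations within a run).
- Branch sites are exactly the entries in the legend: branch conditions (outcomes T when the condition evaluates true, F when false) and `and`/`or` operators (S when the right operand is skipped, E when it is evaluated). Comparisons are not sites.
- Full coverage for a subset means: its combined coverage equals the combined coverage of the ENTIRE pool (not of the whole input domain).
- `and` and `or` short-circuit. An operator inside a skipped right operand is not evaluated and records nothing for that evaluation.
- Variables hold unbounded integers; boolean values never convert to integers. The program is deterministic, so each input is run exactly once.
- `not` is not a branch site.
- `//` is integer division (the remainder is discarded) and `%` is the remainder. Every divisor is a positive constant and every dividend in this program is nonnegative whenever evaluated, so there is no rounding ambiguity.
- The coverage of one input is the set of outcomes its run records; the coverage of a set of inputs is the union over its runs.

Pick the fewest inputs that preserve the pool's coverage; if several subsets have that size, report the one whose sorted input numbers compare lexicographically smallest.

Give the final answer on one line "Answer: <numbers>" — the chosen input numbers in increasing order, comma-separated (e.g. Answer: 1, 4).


input #1 (b=1, n=4, x=3): events B1->T, B5->S, B4->F, B7->S, B6->T, B8->T, B9->T, B10->T, B11->F; covers B1=T, B4=F, B5=S, B6=T, B7=S, B8=T, B9=T, B10=T, B11=F
input #2 (b=3, n=3, x=3): events B1->F, B3->S, B2->F, B5->E, B4->T, B8->T, B9->T, B10->F, B11->T; covers B1=F, B2=F, B3=S, B4=T, B5=E, B8=T, B9=T, B10=F, B11=T
input #3 (b=2, n=2, x=4): events B1->T, B5->E, B4->T, B8->F, B9->T, B10->T, B11->T; covers B1=T, B4=T, B5=E, B8=F, B9=T, B10=T, B11=T
input #4 (b=1, n=2, x=2): events B1->T, B5->S, B4->F, B7->S, B6->T, B8->F, B9->T, B10->T, B11->T; covers B1=T, B4=F, B5=S, B6=T, B7=S, B8=F, B9=T, B10=T, B11=T
input #5 (b=3, n=3, x=4): events B1->F, B3->S, B2->F, B5->E, B4->T, B8->T, B9->T, B10->F, B11->T; covers B1=F, B2=F, B3=S, B4=T, B5=E, B8=T, B9=T, B10=F, B11=T
input #6 (b=2, n=3, x=3): events B1->T, B5->E, B4->T, B8->T, B9->T, B10->T, B11->T; covers B1=T, B4=T, B5=E, B8=T, B9=T, B10=T, B11=T
input #7 (b=1, n=2, x=3): events B1->T, B5->S, B4->F, B7->S, B6->T, B8->F, B9->T, B10->T, B11->T; covers B1=T, B4=F, B5=S, B6=T, B7=S, B8=F, B9=T, B10=T, B11=T
input #8 (b=1, n=3, x=4): events B1->T, B5->S, B4->F, B7->S, B6->T, B8->T, B9->T, B10->T, B11->T; covers B1=T, B4=F, B5=S, B6=T, B7=S, B8=T, B9=T, B10=T, B11=T
input #9 (b=3, n=4, x=4): events B1->F, B3->E, B2->T, B5->E, B4->F, B7->E, B6->T, B8->T, B9->T, B10->F, B11->F; covers B1=F, B2=T, B3=E, B4=F, B5=E, B6=T, B7=E, B8=T, B9=T, B10=F, B11=F
input #10 (b=3, n=1, x=4): events B1->F, B3->E, B2->F, B5->E, B4->T, B8->T, B9->F, B10->F, B11->T; covers B1=F, B2=F, B3=E, B4=T, B5=E, B8=T, B9=F, B10=F, B11=T
union over all inputs: B1=T, B1=F, B2=T, B2=F, B3=S, B3=E, B4=T, B4=F, B5=S, B5=E, B6=T, B7=S, B7=E, B8=T, B8=F, B9=T, B9=F, B10=T, B10=F, B11=T, B11=F (21 outcomes)
checked all size-1 subsets: none covers 21 outcomes (max 11/21)
checked all size-2 subsets: none covers 21 outcomes (max 17/21)
checked all size-3 subsets: none covers 21 outcomes (max 20/21)
at size 4, {2, 4, 9, 10} reaches all 21 outcomes; every lexicographically earlier size-4 subset fails
Answer: 2, 4, 9, 10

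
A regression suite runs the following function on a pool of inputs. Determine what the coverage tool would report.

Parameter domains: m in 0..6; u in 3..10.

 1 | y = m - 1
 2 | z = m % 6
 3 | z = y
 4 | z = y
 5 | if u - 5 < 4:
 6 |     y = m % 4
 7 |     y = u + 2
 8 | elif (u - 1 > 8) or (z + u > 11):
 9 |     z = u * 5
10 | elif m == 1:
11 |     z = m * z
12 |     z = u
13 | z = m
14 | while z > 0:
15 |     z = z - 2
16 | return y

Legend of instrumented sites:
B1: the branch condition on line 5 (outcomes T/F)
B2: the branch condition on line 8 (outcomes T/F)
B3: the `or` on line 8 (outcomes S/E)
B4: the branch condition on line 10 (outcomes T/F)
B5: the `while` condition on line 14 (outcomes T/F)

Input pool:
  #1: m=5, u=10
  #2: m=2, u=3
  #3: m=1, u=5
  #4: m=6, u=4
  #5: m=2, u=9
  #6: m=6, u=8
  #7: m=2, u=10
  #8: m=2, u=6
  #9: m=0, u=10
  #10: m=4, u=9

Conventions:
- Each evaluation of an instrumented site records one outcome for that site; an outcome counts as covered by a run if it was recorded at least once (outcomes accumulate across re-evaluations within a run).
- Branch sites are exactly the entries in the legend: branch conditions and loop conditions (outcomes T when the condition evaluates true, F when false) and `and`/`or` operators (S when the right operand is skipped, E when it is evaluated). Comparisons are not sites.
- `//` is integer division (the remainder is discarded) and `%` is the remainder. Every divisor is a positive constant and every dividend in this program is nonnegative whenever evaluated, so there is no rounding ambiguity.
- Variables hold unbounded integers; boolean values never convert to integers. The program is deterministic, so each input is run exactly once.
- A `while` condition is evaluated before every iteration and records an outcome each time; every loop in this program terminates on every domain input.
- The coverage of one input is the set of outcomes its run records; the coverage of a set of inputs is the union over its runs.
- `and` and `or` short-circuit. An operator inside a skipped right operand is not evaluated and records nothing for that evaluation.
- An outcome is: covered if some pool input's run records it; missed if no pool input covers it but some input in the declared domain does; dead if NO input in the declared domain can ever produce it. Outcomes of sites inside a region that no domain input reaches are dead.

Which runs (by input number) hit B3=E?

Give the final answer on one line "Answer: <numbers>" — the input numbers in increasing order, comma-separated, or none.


input #1 (m=5, u=10): never hits B3=E
input #2 (m=2, u=3): never hits B3=E
input #3 (m=1, u=5): never hits B3=E
input #4 (m=6, u=4): never hits B3=E
input #5 (m=2, u=9): hits B3=E
input #6 (m=6, u=8): never hits B3=E
input #7 (m=2, u=10): never hits B3=E
input #8 (m=2, u=6): never hits B3=E
input #9 (m=0, u=10): never hits B3=E
input #10 (m=4, u=9): hits B3=E
Answer: 5, 10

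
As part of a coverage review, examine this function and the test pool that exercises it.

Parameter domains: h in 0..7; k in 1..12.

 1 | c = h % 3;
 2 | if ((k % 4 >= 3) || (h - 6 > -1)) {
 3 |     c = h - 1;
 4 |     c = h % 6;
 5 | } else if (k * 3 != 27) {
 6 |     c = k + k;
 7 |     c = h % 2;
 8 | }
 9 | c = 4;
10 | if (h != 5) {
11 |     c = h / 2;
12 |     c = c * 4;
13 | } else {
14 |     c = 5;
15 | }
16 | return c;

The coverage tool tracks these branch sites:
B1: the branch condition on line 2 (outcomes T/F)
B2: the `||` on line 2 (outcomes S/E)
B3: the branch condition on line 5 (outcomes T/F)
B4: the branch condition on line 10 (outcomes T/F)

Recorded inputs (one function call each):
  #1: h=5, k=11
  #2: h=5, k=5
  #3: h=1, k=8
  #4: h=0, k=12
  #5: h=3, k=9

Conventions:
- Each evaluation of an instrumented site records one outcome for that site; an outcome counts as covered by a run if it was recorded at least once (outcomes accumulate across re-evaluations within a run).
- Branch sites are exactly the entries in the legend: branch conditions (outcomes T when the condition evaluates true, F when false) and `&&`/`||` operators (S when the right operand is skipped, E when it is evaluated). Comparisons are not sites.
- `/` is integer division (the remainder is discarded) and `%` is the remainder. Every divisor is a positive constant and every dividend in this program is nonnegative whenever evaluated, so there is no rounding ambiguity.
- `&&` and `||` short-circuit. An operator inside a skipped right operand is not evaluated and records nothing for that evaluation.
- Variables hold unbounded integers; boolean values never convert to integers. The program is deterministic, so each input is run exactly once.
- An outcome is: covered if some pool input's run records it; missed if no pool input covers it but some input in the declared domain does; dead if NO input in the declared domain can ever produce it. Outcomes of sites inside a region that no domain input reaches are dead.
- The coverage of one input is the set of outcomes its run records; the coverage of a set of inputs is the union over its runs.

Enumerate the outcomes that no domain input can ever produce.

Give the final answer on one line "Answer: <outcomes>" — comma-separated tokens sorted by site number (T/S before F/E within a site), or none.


checking every outcome against all 96 domain inputs:
  reachable outcomes have witnesses, e.g. B1=T (e.g. h=0, k=3), B1=F (e.g. h=0, k=1), B2=S (e.g. h=0, k=3), B2=E (e.g. h=0, k=1)
Answer: none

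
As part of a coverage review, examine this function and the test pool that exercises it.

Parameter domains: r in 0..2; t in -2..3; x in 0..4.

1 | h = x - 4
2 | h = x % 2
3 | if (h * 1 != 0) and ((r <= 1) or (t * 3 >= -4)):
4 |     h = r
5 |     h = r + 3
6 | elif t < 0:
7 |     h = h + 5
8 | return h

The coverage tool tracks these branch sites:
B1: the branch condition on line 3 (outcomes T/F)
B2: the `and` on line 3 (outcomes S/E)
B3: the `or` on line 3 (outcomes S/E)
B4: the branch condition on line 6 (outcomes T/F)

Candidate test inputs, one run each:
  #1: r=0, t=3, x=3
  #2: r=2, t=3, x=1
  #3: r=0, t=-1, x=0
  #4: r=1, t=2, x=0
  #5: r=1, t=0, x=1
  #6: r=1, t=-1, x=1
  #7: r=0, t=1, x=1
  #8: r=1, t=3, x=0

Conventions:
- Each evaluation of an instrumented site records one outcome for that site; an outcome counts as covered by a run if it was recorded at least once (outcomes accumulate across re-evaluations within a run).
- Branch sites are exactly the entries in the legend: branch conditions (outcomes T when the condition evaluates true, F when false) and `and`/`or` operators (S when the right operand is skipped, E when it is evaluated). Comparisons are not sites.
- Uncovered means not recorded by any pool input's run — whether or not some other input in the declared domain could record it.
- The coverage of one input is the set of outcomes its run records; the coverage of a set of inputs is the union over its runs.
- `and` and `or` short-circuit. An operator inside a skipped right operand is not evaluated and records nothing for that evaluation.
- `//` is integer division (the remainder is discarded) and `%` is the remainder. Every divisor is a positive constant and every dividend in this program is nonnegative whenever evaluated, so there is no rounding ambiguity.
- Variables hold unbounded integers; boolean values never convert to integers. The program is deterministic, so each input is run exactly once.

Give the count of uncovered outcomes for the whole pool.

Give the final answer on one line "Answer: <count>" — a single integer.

input #1 (r=0, t=3, x=3): events B2->E, B3->S, B1->T; covers B1=T, B2=E, B3=S
input #2 (r=2, t=3, x=1): events B2->E, B3->E, B1->T; covers B1=T, B2=E, B3=E
input #3 (r=0, t=-1, x=0): events B2->S, B1->F, B4->T; covers B1=F, B2=S, B4=T
input #4 (r=1, t=2, x=0): events B2->S, B1->F, B4->F; covers B1=F, B2=S, B4=F
input #5 (r=1, t=0, x=1): events B2->E, B3->S, B1->T; covers B1=T, B2=E, B3=S
input #6 (r=1, t=-1, x=1): events B2->E, B3->S, B1->T; covers B1=T, B2=E, B3=S
input #7 (r=0, t=1, x=1): events B2->E, B3->S, B1->T; covers B1=T, B2=E, B3=S
input #8 (r=1, t=3, x=0): events B2->S, B1->F, B4->F; covers B1=F, B2=S, B4=F
union over the pool: B1=T, B1=F, B2=S, B2=E, B3=S, B3=E, B4=T, B4=F
uncovered (0 of 8): none

Answer: 0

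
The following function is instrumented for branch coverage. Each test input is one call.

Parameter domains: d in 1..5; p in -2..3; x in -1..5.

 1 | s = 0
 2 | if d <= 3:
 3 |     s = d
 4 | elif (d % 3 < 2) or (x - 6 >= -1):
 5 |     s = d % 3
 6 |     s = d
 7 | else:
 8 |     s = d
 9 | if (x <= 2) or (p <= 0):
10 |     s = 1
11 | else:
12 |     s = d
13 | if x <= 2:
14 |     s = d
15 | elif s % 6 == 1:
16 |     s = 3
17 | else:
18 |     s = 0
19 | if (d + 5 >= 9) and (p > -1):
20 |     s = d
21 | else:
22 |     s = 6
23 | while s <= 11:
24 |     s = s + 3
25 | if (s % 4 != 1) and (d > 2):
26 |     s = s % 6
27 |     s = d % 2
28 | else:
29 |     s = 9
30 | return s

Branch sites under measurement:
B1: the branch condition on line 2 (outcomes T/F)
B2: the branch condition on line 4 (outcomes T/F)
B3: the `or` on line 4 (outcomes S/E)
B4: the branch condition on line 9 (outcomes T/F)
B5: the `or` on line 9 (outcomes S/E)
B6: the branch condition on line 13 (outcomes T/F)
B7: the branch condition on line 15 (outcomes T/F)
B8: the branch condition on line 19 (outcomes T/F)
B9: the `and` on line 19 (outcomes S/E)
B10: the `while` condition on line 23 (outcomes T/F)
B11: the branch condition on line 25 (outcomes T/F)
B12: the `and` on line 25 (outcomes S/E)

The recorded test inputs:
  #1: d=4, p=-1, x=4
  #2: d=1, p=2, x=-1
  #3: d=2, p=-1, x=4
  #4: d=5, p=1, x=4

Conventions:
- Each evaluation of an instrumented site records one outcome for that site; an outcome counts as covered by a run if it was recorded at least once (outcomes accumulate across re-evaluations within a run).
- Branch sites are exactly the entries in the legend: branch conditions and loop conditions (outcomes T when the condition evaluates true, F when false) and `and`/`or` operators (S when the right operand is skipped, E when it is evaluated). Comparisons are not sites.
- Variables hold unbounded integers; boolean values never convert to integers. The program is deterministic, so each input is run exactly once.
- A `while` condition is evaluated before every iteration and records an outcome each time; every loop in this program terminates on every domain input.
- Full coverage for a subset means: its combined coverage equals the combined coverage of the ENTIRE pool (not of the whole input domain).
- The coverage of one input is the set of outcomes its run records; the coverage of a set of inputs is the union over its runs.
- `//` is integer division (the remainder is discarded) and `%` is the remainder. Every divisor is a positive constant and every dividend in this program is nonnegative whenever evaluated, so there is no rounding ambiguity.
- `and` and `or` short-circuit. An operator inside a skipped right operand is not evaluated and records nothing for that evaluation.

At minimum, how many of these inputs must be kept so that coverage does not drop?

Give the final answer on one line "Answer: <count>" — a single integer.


input #1, d=4, p=-1, x=4: events B1->F, B3->S, B2->T, B5->E, B4->T, B6->F, B7->T, B9->E, B8->F, B10->T, B10->T, B10->F, B12->E, B11->T; outcomes B1=F, B2=T, B3=S, B4=T, B5=E, B6=F, B7=T, B8=F, B9=E, B10=T, B10=F, B11=T, B12=E
input #2, d=1, p=2, x=-1: events B1->T, B5->S, B4->T, B6->T, B9->S, B8->F, B10->T, B10->T, B10->F, B12->E, B11->F; outcomes B1=T, B4=T, B5=S, B6=T, B8=F, B9=S, B10=T, B10=F, B11=F, B12=E
input #3, d=2, p=-1, x=4: events B1->T, B5->E, B4->T, B6->F, B7->T, B9->S, B8->F, B10->T, B10->T, B10->F, B12->E, B11->F; outcomes B1=T, B4=T, B5=E, B6=F, B7=T, B8=F, B9=S, B10=T, B10=F, B11=F, B12=E
input #4, d=5, p=1, x=4: events B1->F, B3->E, B2->F, B5->E, B4->F, B6->F, B7->F, B9->E, B8->T, B10->T, B10->T, B10->T, B10->F, B12->E, ...; outcomes B1=F, B2=F, B3=E, B4=F, B5=E, B6=F, B7=F, B8=T, B9=E, B10=T, B10=F, B11=T, B12=E
pool-wide coverage (23 outcomes): B1=T, B1=F, B2=T, B2=F, B3=S, B3=E, B4=T, B4=F, B5=S, B5=E, B6=T, B6=F, B7=T, B7=F, B8=T, B8=F, B9=S, B9=E, B10=T, B10=F, B11=T, B11=F, B12=E
checked all size-1 subsets: none covers 23 outcomes (max 13/23)
checked all size-2 subsets: none covers 23 outcomes (max 20/23)
size 3: inputs {1, 2, 4} cover all 23 outcomes, and no lexicographically smaller subset of this size does
Answer: 3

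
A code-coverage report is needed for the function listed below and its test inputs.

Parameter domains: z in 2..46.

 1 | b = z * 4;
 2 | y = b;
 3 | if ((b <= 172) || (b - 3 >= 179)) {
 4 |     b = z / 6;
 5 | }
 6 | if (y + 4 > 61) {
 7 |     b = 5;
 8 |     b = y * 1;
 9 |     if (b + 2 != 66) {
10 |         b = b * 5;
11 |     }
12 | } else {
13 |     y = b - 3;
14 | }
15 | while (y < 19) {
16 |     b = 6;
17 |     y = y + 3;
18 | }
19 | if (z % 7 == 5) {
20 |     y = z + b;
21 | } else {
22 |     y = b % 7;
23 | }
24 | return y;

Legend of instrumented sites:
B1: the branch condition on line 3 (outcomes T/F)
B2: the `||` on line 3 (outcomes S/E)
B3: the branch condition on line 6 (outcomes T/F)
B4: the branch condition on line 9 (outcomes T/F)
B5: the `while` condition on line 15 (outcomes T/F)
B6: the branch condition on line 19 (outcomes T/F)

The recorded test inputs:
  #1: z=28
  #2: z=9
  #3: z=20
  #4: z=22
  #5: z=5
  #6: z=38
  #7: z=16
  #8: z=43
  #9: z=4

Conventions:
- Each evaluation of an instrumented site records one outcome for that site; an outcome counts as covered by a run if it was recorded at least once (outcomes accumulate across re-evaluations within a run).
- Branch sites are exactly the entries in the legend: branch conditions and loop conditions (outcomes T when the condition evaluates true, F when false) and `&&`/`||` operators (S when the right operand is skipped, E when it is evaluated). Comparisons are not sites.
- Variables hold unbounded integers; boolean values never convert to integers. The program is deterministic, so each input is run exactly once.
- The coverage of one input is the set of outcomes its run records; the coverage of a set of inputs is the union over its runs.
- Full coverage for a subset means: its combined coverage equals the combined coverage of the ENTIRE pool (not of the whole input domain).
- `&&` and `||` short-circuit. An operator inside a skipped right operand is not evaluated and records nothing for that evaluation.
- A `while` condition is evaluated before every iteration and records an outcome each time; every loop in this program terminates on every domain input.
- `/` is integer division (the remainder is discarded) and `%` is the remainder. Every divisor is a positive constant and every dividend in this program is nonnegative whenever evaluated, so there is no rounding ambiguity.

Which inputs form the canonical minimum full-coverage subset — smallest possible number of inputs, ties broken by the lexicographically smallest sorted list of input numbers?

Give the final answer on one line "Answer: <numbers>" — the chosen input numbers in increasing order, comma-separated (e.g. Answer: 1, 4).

run #1 (z=28) records B1=T, B2=S, B3=T, B4=T, B5=F, B6=F
run #2 (z=9) records B1=T, B2=S, B3=F, B5=T, B5=F, B6=F
run #3 (z=20) records B1=T, B2=S, B3=T, B4=T, B5=F, B6=F
run #4 (z=22) records B1=T, B2=S, B3=T, B4=T, B5=F, B6=F
run #5 (z=5) records B1=T, B2=S, B3=F, B5=T, B5=F, B6=T
run #6 (z=38) records B1=T, B2=S, B3=T, B4=T, B5=F, B6=F
run #7 (z=16) records B1=T, B2=S, B3=T, B4=F, B5=F, B6=F
run #8 (z=43) records B1=T, B2=S, B3=T, B4=T, B5=F, B6=F
run #9 (z=4) records B1=T, B2=S, B3=F, B5=T, B5=F, B6=F
union over all inputs: B1=T, B2=S, B3=T, B3=F, B4=T, B4=F, B5=T, B5=F, B6=T, B6=F (10 outcomes)
size 1 is not enough: best union over all size-1 subsets is 6/10
size 2 is not enough: best union over all size-2 subsets is 9/10
at size 3, {1, 5, 7} reaches all 10 outcomes; every lexicographically earlier size-3 subset fails

Answer: 1, 5, 7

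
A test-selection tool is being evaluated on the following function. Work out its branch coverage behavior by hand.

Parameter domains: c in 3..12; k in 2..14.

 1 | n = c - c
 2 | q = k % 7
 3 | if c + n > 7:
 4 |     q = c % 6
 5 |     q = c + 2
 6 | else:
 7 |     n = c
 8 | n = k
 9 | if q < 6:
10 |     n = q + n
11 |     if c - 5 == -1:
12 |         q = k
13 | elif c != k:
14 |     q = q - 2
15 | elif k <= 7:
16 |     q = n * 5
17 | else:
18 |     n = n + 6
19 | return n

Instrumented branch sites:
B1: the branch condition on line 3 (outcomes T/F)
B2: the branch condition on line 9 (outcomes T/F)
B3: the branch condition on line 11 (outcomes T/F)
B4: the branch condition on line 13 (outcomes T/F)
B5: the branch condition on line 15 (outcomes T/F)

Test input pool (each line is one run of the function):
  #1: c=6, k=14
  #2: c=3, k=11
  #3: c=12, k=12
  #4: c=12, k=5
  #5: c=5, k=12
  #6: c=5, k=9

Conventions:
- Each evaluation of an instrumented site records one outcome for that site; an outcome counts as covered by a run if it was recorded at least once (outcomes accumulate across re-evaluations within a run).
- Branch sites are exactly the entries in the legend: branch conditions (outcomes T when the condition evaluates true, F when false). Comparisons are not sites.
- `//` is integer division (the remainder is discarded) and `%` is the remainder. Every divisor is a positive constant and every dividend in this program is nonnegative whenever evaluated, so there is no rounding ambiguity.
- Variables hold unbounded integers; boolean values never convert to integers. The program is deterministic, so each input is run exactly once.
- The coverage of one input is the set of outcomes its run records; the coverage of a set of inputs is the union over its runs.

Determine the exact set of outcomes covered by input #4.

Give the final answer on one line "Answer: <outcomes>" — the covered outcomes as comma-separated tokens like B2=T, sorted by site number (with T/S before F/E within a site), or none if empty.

Event log for input #4 (c=12, k=5):
  B1->T, B2->F, B4->T
deduplicating events, the covered set is: B1=T, B2=F, B4=T

Answer: B1=T, B2=F, B4=T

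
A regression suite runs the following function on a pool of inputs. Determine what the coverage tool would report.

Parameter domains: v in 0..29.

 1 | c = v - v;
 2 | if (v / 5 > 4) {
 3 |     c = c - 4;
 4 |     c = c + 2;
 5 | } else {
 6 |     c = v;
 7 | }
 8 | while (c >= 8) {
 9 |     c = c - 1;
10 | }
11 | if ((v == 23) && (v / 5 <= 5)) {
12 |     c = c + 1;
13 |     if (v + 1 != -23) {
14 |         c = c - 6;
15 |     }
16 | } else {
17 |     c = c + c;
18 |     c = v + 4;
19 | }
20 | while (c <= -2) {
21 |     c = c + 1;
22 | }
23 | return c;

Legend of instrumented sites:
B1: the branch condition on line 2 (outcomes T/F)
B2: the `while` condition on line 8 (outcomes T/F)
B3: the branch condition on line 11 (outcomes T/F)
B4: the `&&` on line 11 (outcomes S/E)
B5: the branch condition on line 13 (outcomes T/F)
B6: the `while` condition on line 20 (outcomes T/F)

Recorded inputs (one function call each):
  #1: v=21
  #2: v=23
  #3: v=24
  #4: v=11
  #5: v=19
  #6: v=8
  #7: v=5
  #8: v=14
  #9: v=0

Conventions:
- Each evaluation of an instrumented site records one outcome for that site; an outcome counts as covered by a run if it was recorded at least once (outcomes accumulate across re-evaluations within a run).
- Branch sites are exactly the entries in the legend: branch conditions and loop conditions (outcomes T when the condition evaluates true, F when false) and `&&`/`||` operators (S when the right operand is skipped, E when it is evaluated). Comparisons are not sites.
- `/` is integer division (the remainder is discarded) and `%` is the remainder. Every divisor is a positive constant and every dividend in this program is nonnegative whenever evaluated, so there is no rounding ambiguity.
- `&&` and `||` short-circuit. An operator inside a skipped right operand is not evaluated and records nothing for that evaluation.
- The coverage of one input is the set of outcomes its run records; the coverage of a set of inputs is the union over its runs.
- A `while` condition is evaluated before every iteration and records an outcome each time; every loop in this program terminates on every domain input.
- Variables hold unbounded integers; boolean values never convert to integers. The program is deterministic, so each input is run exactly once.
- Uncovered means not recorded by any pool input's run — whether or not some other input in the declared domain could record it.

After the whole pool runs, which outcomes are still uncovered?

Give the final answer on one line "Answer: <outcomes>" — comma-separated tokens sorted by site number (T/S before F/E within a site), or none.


run #1 (v=21) runs B1->F, B2->T, B2->T, B2->T, B2->T, B2->T, B2->T, B2->T, B2->T, B2->T, B2->T, B2->T, B2->T, B2->T, ...; records B1=F, B2=T, B2=F, B3=F, B4=S, B6=F
run #2 (v=23) runs B1->F, B2->T, B2->T, B2->T, B2->T, B2->T, B2->T, B2->T, B2->T, B2->T, B2->T, B2->T, B2->T, B2->T, ...; records B1=F, B2=T, B2=F, B3=T, B4=E, B5=T, B6=F
run #3 (v=24) runs B1->F, B2->T, B2->T, B2->T, B2->T, B2->T, B2->T, B2->T, B2->T, B2->T, B2->T, B2->T, B2->T, B2->T, ...; records B1=F, B2=T, B2=F, B3=F, B4=S, B6=F
run #4 (v=11) runs B1->F, B2->T, B2->T, B2->T, B2->T, B2->F, B4->S, B3->F, B6->F; records B1=F, B2=T, B2=F, B3=F, B4=S, B6=F
run #5 (v=19) runs B1->F, B2->T, B2->T, B2->T, B2->T, B2->T, B2->T, B2->T, B2->T, B2->T, B2->T, B2->T, B2->T, B2->F, ...; records B1=F, B2=T, B2=F, B3=F, B4=S, B6=F
run #6 (v=8) runs B1->F, B2->T, B2->F, B4->S, B3->F, B6->F; records B1=F, B2=T, B2=F, B3=F, B4=S, B6=F
run #7 (v=5) runs B1->F, B2->F, B4->S, B3->F, B6->F; records B1=F, B2=F, B3=F, B4=S, B6=F
run #8 (v=14) runs B1->F, B2->T, B2->T, B2->T, B2->T, B2->T, B2->T, B2->T, B2->F, B4->S, B3->F, B6->F; records B1=F, B2=T, B2=F, B3=F, B4=S, B6=F
run #9 (v=0) runs B1->F, B2->F, B4->S, B3->F, B6->F; records B1=F, B2=F, B3=F, B4=S, B6=F
union over the pool: B1=F, B2=T, B2=F, B3=T, B3=F, B4=S, B4=E, B5=T, B6=F
uncovered (3 of 12): B1=T, B5=F, B6=T
Answer: B1=T, B5=F, B6=T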